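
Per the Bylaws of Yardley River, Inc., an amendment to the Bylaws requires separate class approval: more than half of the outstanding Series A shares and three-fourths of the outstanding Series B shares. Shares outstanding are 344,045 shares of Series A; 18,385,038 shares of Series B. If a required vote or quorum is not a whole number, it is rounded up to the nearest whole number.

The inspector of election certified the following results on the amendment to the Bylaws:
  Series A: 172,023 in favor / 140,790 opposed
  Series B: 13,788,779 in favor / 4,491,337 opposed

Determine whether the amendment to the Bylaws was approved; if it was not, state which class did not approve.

Approved — every class gave the required vote.

Series A: a majority of 344045 is 172023; 172,023 required, 172,023 in favor — approved.
Series B: 3/4 of 18385038 = 13788778.50, rounded up to 13788779; 13,788,779 required, 13,788,779 in favor — approved.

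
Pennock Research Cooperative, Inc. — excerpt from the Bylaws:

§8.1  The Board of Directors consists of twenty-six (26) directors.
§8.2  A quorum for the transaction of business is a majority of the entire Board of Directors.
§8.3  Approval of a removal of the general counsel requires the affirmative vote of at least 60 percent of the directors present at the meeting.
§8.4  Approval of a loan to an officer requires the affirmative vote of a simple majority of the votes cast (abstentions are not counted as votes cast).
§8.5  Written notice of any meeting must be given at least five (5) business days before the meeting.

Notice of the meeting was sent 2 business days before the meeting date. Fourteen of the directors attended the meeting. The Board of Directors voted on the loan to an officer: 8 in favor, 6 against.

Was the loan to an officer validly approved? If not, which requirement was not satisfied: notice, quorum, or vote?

Invalid — notice requirement not satisfied.

Notice: 2 business days given; 5 required (2 < 5). Not satisfied.
Quorum: 14 present; quorum is 14. Satisfied.
Vote: the loan to an officer requires a majority of the votes cast (14). A majority of 14 is 8, so 8 affirmative votes are needed; 8 voted in favor. Satisfied.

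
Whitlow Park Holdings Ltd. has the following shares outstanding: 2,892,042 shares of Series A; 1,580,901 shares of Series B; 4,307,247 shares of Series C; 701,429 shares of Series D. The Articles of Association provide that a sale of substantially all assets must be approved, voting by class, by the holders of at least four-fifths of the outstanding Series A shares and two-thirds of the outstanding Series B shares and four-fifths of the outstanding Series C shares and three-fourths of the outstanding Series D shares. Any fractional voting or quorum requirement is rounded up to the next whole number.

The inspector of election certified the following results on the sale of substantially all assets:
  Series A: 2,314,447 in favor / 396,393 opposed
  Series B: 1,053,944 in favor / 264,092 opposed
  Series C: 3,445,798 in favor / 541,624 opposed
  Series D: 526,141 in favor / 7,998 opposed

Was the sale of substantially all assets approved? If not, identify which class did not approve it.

Approved — every class gave the required vote.

Series A: 4/5 of 2892042 = 2313633.60, rounded up to 2313634; 2,313,634 required, 2,314,447 in favor — approved.
Series B: 2/3 of 1580901 = 1053934; 1,053,934 required, 1,053,944 in favor — approved.
Series C: 4/5 of 4307247 = 3445797.60, rounded up to 3445798; 3,445,798 required, 3,445,798 in favor — approved.
Series D: 3/4 of 701429 = 526071.75, rounded up to 526072; 526,072 required, 526,141 in favor — approved.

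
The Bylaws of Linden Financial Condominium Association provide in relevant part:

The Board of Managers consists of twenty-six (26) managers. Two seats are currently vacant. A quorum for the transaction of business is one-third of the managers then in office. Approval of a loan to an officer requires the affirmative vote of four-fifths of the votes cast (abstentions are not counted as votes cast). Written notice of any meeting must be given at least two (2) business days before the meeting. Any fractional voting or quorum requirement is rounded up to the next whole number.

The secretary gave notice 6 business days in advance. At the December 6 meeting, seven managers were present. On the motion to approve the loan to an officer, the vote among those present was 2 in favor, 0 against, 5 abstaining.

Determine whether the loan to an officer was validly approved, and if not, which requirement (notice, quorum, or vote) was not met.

Notice: 6 business days given; 2 required (6 ≥ 2). Satisfied.
Quorum: 7 present; quorum is 8. Not satisfied.
Vote: the loan to an officer requires four-fifths of the votes cast (7 present − 5 abstaining = 2). 4/5 of 2 = 1.60, rounded up to 2, so 2 affirmative votes are needed; 2 voted in favor. Satisfied. (Moot — without a quorum no business can be validly transacted.)

Invalid — quorum requirement not satisfied.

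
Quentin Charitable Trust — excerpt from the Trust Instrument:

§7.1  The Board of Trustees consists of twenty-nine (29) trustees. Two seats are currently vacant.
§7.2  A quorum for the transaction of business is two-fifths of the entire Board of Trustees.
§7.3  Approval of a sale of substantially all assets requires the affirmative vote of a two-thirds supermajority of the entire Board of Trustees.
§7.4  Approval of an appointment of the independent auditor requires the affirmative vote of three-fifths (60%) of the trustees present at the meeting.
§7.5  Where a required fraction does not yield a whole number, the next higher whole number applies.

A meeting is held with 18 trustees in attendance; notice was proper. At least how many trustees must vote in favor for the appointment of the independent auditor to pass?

The appointment of the independent auditor requires three-fifths of the trustees present (18).
3/5 of 18 = 10.80, rounded up to 11.

11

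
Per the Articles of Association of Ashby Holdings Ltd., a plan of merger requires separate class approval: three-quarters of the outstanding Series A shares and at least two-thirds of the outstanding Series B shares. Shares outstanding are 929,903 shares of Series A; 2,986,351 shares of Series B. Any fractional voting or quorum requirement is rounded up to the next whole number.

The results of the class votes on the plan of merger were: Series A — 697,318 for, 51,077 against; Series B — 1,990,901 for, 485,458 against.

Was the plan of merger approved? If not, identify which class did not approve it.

Not approved — the Series A shares did not give the required vote.

Series A: 3/4 of 929903 = 697427.25, rounded up to 697428; 697,428 required, 697,318 in favor — not approved.
Series B: 2/3 of 2986351 = 1990900.67, rounded up to 1990901; 1,990,901 required, 1,990,901 in favor — approved.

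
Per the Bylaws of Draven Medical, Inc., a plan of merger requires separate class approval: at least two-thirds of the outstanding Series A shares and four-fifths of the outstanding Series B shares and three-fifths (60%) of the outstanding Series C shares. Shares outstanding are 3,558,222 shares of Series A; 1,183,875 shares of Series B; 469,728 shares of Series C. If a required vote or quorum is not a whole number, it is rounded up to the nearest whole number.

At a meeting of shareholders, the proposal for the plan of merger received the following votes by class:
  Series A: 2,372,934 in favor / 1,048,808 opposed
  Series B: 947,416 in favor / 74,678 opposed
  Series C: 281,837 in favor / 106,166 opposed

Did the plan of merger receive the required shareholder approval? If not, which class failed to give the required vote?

Series A: 2/3 of 3558222 = 2372148; 2,372,148 required, 2,372,934 in favor — approved.
Series B: 4/5 of 1183875 = 947100; 947,100 required, 947,416 in favor — approved.
Series C: 3/5 of 469728 = 281836.80, rounded up to 281837; 281,837 required, 281,837 in favor — approved.

Approved — every class gave the required vote.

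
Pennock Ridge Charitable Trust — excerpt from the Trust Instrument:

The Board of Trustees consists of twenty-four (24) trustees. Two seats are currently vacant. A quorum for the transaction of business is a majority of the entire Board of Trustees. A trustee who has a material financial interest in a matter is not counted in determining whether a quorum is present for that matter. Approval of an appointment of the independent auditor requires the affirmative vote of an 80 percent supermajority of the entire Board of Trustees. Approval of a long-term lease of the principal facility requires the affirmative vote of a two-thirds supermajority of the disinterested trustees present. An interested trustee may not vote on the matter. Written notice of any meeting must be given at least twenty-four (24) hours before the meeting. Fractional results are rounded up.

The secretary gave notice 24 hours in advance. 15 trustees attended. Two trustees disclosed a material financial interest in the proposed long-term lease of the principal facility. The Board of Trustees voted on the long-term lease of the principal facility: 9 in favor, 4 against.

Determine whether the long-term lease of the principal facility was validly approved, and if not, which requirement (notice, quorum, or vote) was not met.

Valid — all requirements satisfied.

Notice: 24 hours given; 24 required (24 ≥ 24). Satisfied.
Quorum: 15 present, but the 2 interested trustees do not count, leaving 13. Quorum is 13. Satisfied.
Vote: the long-term lease of the principal facility requires two-thirds of the disinterested trustees present (15 − 2 = 13). 2/3 of 13 = 8.67, rounded up to 9, so 9 affirmative votes are needed; 9 voted in favor. Satisfied.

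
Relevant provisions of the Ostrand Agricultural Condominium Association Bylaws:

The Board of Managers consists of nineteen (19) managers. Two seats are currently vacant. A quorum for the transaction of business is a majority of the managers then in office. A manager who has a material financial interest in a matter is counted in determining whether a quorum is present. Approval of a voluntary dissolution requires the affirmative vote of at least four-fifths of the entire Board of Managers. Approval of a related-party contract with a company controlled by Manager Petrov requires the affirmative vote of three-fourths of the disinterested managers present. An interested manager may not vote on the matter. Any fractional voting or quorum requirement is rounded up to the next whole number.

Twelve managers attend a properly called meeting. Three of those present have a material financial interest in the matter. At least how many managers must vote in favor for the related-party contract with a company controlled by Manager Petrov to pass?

7

The related-party contract with a company controlled by Manager Petrov requires three-fourths of the disinterested managers present (12 − 3 = 9).
3/4 of 9 = 6.75, rounded up to 7.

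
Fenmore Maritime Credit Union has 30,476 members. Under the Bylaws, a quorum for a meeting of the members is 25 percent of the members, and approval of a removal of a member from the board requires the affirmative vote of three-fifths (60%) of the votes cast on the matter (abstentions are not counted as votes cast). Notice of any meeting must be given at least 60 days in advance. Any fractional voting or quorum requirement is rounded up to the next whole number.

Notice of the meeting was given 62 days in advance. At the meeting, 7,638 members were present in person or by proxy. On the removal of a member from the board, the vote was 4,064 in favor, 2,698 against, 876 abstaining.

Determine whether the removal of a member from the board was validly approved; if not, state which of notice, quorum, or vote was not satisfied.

Valid — all requirements satisfied.

Notice: 62 days given; 60 required. Satisfied.
Quorum: 25% of 30,476 = 7,619; 7,638 present. Satisfied.
Vote: requires three-fifths of the votes cast (7,638 − 876 abstaining = 6,762); 3/5 of 6762 = 4057.20, rounded up to 4058, so 4,058 needed; 4,064 in favor. Satisfied.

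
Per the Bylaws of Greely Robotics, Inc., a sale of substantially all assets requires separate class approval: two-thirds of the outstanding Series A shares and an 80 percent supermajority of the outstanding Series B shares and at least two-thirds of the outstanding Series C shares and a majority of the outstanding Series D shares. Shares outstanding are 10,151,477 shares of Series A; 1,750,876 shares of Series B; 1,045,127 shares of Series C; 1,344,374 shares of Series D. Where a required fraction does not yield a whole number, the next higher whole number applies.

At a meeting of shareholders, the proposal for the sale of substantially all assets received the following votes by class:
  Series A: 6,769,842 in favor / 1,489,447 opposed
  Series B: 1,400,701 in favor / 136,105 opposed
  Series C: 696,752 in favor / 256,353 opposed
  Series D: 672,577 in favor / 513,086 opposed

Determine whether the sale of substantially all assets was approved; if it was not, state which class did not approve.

Approved — every class gave the required vote.

Series A: 2/3 of 10151477 = 6767651.33, rounded up to 6767652; 6,767,652 required, 6,769,842 in favor — approved.
Series B: 4/5 of 1750876 = 1400700.80, rounded up to 1400701; 1,400,701 required, 1,400,701 in favor — approved.
Series C: 2/3 of 1045127 = 696751.33, rounded up to 696752; 696,752 required, 696,752 in favor — approved.
Series D: a majority of 1344374 is 672188; 672,188 required, 672,577 in favor — approved.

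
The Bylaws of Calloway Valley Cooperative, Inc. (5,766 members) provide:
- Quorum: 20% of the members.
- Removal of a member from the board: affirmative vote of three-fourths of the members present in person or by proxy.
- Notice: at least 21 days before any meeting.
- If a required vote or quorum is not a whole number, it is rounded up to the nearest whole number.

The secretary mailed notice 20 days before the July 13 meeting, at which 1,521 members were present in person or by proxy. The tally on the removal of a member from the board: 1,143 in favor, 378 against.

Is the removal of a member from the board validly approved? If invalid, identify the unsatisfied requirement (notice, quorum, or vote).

Invalid — notice requirement not satisfied.

Notice: 20 days given; 21 required. Not satisfied.
Quorum: 20% of 5,766 = 1,153.20, rounded up to 1,154; 1,521 present. Satisfied.
Vote: requires three-fourths of those present (1,521); 3/4 of 1521 = 1140.75, rounded up to 1141, so 1,141 needed; 1,143 in favor. Satisfied.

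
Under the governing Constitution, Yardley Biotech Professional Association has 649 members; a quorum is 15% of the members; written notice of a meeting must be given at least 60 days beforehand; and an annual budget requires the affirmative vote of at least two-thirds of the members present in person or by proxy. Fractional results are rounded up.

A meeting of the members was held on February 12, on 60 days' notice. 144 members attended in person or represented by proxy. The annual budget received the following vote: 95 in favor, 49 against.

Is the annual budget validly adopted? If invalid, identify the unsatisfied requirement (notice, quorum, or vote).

Invalid — vote requirement not satisfied.

Notice: 60 days given; 60 required. Satisfied.
Quorum: 15% of 649 = 97.35, rounded up to 98; 144 present. Satisfied.
Vote: requires two-thirds of those present (144); 2/3 of 144 = 96, so 96 needed; 95 in favor. Not satisfied.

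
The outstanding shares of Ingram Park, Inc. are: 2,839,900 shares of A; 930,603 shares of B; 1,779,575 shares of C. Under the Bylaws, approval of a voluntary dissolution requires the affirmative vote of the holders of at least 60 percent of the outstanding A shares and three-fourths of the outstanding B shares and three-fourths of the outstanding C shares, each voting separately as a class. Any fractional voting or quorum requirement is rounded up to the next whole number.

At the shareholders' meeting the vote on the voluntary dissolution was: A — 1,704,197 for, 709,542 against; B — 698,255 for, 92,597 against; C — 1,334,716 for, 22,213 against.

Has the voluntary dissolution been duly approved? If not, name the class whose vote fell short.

A: 3/5 of 2839900 = 1703940; 1,703,940 required, 1,704,197 in favor — approved.
B: 3/4 of 930603 = 697952.25, rounded up to 697953; 697,953 required, 698,255 in favor — approved.
C: 3/4 of 1779575 = 1334681.25, rounded up to 1334682; 1,334,682 required, 1,334,716 in favor — approved.

Approved — every class gave the required vote.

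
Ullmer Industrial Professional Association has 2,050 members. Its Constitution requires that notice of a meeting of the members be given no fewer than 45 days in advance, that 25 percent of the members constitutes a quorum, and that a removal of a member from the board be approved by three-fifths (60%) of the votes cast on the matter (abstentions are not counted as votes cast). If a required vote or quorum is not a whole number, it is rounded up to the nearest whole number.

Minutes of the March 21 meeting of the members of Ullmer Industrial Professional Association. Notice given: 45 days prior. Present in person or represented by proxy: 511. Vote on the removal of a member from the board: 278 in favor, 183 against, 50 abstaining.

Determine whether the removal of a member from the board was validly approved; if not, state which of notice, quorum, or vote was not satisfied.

Notice: 45 days given; 45 required. Satisfied.
Quorum: 25% of 2,050 = 512.50, rounded up to 513; 511 present. Not satisfied.
Vote: requires three-fifths of the votes cast (511 − 50 abstaining = 461); 3/5 of 461 = 276.60, rounded up to 277, so 277 needed; 278 in favor. Satisfied.

Invalid — quorum requirement not satisfied.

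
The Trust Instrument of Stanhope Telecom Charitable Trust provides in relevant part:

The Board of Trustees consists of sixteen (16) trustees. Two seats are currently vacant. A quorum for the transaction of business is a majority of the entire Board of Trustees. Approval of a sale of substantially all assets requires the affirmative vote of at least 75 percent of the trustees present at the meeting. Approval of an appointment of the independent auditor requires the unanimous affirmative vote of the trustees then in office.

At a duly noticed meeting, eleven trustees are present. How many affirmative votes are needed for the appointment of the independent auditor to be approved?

The appointment of the independent auditor requires the unanimous vote of the trustees then in office (14).
Unanimous means all 14.
(Only 11 can vote, so the appointment of the independent auditor cannot pass at this meeting, but the required vote is still 14.)

14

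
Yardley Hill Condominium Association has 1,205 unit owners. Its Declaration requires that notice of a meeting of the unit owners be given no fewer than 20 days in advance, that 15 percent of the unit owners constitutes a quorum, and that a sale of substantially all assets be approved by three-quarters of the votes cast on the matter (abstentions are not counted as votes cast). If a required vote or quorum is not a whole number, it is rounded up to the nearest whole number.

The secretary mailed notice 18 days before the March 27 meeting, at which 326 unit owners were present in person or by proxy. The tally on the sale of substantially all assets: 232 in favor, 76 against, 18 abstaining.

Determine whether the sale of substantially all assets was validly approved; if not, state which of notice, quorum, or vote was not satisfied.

Invalid — notice requirement not satisfied.

Notice: 18 days given; 20 required. Not satisfied.
Quorum: 15% of 1,205 = 180.75, rounded up to 181; 326 present. Satisfied.
Vote: requires three-fourths of the votes cast (326 − 18 abstaining = 308); 3/4 of 308 = 231, so 231 needed; 232 in favor. Satisfied.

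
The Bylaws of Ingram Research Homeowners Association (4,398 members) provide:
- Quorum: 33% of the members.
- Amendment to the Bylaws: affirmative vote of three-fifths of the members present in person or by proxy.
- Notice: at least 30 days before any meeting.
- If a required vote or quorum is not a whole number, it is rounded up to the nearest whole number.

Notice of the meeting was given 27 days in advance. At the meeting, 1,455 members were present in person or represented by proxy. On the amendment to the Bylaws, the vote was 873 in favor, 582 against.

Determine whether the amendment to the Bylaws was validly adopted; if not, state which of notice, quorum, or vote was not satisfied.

Notice: 27 days given; 30 required. Not satisfied.
Quorum: 33% of 4,398 = 1,451.34, rounded up to 1,452; 1,455 present. Satisfied.
Vote: requires three-fifths of those present (1,455); 3/5 of 1455 = 873, so 873 needed; 873 in favor. Satisfied.

Invalid — notice requirement not satisfied.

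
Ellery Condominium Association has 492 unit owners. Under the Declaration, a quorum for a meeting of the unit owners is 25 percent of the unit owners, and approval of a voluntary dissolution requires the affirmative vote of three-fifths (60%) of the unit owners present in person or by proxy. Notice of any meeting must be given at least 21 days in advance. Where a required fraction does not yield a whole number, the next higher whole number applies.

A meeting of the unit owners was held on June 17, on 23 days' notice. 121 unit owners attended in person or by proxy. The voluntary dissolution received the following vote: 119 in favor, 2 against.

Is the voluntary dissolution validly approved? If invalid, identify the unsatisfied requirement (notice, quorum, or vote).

Notice: 23 days given; 21 required. Satisfied.
Quorum: 25% of 492 = 123; 121 present. Not satisfied.
Vote: requires three-fifths of those present (121); 3/5 of 121 = 72.60, rounded up to 73, so 73 needed; 119 in favor. Satisfied.

Invalid — quorum requirement not satisfied.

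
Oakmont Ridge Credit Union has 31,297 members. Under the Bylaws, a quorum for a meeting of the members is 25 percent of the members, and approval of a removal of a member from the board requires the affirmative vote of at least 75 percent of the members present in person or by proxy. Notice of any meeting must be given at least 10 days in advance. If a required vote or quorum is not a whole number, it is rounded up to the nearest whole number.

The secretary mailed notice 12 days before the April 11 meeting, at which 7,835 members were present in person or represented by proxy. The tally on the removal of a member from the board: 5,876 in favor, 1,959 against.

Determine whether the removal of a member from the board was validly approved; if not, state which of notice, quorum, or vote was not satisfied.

Invalid — vote requirement not satisfied.

Notice: 12 days given; 10 required. Satisfied.
Quorum: 25% of 31,297 = 7,824.25, rounded up to 7,825; 7,835 present. Satisfied.
Vote: requires three-fourths of those present (7,835); 3/4 of 7835 = 5876.25, rounded up to 5877, so 5,877 needed; 5,876 in favor. Not satisfied.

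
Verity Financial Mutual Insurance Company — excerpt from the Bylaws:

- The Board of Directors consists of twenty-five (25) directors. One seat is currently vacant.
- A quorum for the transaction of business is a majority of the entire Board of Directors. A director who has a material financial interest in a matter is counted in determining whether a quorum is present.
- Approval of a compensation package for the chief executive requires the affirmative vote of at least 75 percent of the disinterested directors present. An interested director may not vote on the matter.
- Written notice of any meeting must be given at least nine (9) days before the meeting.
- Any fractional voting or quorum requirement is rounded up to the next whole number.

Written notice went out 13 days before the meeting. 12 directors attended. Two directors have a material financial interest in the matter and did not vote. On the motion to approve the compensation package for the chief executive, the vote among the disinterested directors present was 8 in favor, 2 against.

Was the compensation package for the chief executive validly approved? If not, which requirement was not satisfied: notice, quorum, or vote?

Invalid — quorum requirement not satisfied.

Notice: 13 days given; 9 required (13 ≥ 9). Satisfied.
Quorum: 12 present (interested directors count toward quorum); quorum is 13. Not satisfied.
Vote: the compensation package for the chief executive requires three-fourths of the disinterested directors present (12 − 2 = 10). 3/4 of 10 = 7.50, rounded up to 8, so 8 affirmative votes are needed; 8 voted in favor. Satisfied. (Moot — without a quorum no business can be validly transacted.)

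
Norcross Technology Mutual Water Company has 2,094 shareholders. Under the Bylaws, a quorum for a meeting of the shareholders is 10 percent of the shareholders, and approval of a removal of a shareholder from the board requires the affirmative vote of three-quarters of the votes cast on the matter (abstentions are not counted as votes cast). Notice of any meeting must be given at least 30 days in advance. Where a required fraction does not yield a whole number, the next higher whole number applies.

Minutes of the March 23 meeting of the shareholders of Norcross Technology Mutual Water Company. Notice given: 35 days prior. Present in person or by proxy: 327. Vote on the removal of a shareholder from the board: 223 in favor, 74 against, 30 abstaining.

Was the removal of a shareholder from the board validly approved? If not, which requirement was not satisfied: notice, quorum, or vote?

Valid — all requirements satisfied.

Notice: 35 days given; 30 required. Satisfied.
Quorum: 10% of 2,094 = 209.40, rounded up to 210; 327 present. Satisfied.
Vote: requires three-fourths of the votes cast (327 − 30 abstaining = 297); 3/4 of 297 = 222.75, rounded up to 223, so 223 needed; 223 in favor. Satisfied.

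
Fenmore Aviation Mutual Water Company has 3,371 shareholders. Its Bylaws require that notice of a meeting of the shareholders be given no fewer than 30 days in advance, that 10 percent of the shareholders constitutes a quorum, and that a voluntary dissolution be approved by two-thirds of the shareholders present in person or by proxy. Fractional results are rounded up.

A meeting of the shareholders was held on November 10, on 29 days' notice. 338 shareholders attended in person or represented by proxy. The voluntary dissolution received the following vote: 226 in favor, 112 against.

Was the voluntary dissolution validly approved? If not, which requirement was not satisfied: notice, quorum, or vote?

Notice: 29 days given; 30 required. Not satisfied.
Quorum: 10% of 3,371 = 337.10, rounded up to 338; 338 present. Satisfied.
Vote: requires two-thirds of those present (338); 2/3 of 338 = 225.33, rounded up to 226, so 226 needed; 226 in favor. Satisfied.

Invalid — notice requirement not satisfied.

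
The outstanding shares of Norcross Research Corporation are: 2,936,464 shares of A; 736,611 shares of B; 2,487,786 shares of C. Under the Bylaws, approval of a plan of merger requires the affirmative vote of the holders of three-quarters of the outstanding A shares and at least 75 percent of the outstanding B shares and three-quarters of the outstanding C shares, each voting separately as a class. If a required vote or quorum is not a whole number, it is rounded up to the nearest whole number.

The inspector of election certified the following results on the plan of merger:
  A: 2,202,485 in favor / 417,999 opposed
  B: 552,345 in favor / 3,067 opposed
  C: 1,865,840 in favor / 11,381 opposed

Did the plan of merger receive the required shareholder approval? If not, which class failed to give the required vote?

A: 3/4 of 2936464 = 2202348; 2,202,348 required, 2,202,485 in favor — approved.
B: 3/4 of 736611 = 552458.25, rounded up to 552459; 552,459 required, 552,345 in favor — not approved.
C: 3/4 of 2487786 = 1865839.50, rounded up to 1865840; 1,865,840 required, 1,865,840 in favor — approved.

Not approved — the B shares did not give the required vote.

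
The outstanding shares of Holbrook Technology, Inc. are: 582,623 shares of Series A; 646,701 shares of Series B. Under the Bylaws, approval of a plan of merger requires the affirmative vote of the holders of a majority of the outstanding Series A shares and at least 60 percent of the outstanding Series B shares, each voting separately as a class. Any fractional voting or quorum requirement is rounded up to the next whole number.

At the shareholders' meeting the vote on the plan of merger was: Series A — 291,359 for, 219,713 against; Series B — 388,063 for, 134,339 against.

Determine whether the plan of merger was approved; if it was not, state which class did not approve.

Series A: a majority of 582623 is 291312; 291,312 required, 291,359 in favor — approved.
Series B: 3/5 of 646701 = 388020.60, rounded up to 388021; 388,021 required, 388,063 in favor — approved.

Approved — every class gave the required vote.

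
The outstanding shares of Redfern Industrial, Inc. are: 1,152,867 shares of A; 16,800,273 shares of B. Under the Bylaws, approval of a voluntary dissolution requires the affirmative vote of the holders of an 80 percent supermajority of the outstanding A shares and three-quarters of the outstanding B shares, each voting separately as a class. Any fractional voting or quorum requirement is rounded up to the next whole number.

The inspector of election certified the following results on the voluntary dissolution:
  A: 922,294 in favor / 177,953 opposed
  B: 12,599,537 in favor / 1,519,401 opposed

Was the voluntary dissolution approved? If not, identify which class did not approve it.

Not approved — the B shares did not give the required vote.

A: 4/5 of 1152867 = 922293.60, rounded up to 922294; 922,294 required, 922,294 in favor — approved.
B: 3/4 of 16800273 = 12600204.75, rounded up to 12600205; 12,600,205 required, 12,599,537 in favor — not approved.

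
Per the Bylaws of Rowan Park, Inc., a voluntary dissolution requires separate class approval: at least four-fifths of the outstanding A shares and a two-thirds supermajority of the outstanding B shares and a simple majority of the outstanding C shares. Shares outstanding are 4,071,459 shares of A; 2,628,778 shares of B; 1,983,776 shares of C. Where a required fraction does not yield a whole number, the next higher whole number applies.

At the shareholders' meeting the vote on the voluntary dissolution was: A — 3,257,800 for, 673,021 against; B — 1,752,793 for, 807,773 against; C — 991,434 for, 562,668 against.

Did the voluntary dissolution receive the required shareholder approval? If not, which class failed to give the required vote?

A: 4/5 of 4071459 = 3257167.20, rounded up to 3257168; 3,257,168 required, 3,257,800 in favor — approved.
B: 2/3 of 2628778 = 1752518.67, rounded up to 1752519; 1,752,519 required, 1,752,793 in favor — approved.
C: a majority of 1983776 is 991889; 991,889 required, 991,434 in favor — not approved.

Not approved — the C shares did not give the required vote.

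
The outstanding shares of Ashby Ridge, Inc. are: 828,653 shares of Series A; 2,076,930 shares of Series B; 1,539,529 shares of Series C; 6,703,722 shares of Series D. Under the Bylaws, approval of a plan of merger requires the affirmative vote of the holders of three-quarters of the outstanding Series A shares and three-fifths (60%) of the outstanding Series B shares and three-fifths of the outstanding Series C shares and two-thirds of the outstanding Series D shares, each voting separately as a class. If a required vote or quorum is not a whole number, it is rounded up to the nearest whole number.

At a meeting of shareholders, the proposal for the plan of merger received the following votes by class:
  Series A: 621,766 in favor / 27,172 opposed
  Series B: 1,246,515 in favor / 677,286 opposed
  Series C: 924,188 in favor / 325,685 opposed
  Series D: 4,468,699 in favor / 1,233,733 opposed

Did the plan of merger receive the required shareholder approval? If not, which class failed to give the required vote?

Series A: 3/4 of 828653 = 621489.75, rounded up to 621490; 621,490 required, 621,766 in favor — approved.
Series B: 3/5 of 2076930 = 1246158; 1,246,158 required, 1,246,515 in favor — approved.
Series C: 3/5 of 1539529 = 923717.40, rounded up to 923718; 923,718 required, 924,188 in favor — approved.
Series D: 2/3 of 6703722 = 4469148; 4,469,148 required, 4,468,699 in favor — not approved.

Not approved — the Series D shares did not give the required vote.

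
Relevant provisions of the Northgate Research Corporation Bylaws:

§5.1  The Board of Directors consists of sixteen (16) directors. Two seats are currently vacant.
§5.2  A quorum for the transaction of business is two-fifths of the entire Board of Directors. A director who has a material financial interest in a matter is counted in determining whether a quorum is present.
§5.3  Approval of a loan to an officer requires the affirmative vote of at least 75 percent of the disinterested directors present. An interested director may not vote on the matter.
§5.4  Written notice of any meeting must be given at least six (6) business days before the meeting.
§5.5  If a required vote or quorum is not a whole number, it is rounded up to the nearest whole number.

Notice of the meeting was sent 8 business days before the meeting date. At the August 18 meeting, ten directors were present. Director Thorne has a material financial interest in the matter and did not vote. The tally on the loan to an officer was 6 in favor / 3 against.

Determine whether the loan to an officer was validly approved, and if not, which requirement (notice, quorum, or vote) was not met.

Notice: 8 business days given; 6 required (8 ≥ 6). Satisfied.
Quorum: 10 present (interested directors count toward quorum); quorum is 7. Satisfied.
Vote: the loan to an officer requires three-fourths of the disinterested directors present (10 − 1 = 9). 3/4 of 9 = 6.75, rounded up to 7, so 7 affirmative votes are needed; 6 voted in favor. Not satisfied.

Invalid — vote requirement not satisfied.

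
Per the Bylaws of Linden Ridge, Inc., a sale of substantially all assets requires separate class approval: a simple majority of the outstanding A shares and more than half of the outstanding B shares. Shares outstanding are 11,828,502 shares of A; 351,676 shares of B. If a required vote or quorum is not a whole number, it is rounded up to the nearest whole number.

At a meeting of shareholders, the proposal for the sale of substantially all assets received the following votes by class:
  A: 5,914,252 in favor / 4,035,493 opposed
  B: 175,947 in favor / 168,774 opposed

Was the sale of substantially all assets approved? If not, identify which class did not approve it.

Approved — every class gave the required vote.

A: a majority of 11828502 is 5914252; 5,914,252 required, 5,914,252 in favor — approved.
B: a majority of 351676 is 175839; 175,839 required, 175,947 in favor — approved.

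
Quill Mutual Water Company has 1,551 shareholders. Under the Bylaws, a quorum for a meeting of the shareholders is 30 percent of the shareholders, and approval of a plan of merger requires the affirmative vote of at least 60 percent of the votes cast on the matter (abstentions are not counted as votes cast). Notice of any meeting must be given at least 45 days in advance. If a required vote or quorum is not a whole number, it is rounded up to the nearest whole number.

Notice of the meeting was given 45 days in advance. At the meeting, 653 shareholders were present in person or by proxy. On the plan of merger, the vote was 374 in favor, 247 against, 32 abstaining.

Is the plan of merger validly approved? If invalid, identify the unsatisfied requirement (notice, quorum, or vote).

Valid — all requirements satisfied.

Notice: 45 days given; 45 required. Satisfied.
Quorum: 30% of 1,551 = 465.30, rounded up to 466; 653 present. Satisfied.
Vote: requires three-fifths of the votes cast (653 − 32 abstaining = 621); 3/5 of 621 = 372.60, rounded up to 373, so 373 needed; 374 in favor. Satisfied.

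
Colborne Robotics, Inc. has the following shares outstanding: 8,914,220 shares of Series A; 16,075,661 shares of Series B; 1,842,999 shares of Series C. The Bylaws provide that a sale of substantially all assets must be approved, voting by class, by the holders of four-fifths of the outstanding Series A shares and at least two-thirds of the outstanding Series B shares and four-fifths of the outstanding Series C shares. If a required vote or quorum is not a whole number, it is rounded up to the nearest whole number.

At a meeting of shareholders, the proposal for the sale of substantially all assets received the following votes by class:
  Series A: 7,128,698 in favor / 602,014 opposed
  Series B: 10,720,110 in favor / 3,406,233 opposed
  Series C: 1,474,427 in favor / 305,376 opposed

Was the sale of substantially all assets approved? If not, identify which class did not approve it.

Not approved — the Series A shares did not give the required vote.

Series A: 4/5 of 8914220 = 7131376; 7,131,376 required, 7,128,698 in favor — not approved.
Series B: 2/3 of 16075661 = 10717107.33, rounded up to 10717108; 10,717,108 required, 10,720,110 in favor — approved.
Series C: 4/5 of 1842999 = 1474399.20, rounded up to 1474400; 1,474,400 required, 1,474,427 in favor — approved.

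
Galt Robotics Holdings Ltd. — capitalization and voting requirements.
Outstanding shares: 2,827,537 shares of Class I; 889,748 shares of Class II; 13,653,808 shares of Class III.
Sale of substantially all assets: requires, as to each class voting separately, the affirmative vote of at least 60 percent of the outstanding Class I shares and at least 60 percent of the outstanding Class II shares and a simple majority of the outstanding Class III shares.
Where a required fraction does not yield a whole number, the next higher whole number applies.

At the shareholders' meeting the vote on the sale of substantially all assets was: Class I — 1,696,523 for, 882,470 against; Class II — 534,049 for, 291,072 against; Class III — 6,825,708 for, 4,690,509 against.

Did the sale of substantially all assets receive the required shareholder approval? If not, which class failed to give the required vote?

Class I: 3/5 of 2827537 = 1696522.20, rounded up to 1696523; 1,696,523 required, 1,696,523 in favor — approved.
Class II: 3/5 of 889748 = 533848.80, rounded up to 533849; 533,849 required, 534,049 in favor — approved.
Class III: a majority of 13653808 is 6826905; 6,826,905 required, 6,825,708 in favor — not approved.

Not approved — the Class III shares did not give the required vote.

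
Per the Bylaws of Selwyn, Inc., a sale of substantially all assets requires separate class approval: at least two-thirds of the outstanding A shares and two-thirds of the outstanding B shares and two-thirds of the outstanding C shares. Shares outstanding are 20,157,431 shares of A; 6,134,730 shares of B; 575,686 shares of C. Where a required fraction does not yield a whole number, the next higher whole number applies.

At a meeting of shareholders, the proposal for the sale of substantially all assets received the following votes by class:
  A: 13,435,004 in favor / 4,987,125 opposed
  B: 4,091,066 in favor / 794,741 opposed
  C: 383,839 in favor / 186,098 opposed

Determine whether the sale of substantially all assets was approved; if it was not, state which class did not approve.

Not approved — the A shares did not give the required vote.

A: 2/3 of 20157431 = 13438287.33, rounded up to 13438288; 13,438,288 required, 13,435,004 in favor — not approved.
B: 2/3 of 6134730 = 4089820; 4,089,820 required, 4,091,066 in favor — approved.
C: 2/3 of 575686 = 383790.67, rounded up to 383791; 383,791 required, 383,839 in favor — approved.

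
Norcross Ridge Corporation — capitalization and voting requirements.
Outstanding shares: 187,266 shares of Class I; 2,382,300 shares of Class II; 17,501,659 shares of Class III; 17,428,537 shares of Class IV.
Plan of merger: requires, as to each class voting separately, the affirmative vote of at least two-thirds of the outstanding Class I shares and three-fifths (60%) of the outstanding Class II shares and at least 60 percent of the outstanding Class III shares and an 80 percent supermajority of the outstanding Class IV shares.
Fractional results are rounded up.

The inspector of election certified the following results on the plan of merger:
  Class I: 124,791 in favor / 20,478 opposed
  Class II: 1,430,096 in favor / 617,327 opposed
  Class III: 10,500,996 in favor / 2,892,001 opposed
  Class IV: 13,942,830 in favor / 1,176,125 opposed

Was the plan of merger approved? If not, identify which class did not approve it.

Not approved — the Class I shares did not give the required vote.

Class I: 2/3 of 187266 = 124844; 124,844 required, 124,791 in favor — not approved.
Class II: 3/5 of 2382300 = 1429380; 1,429,380 required, 1,430,096 in favor — approved.
Class III: 3/5 of 17501659 = 10500995.40, rounded up to 10500996; 10,500,996 required, 10,500,996 in favor — approved.
Class IV: 4/5 of 17428537 = 13942829.60, rounded up to 13942830; 13,942,830 required, 13,942,830 in favor — approved.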